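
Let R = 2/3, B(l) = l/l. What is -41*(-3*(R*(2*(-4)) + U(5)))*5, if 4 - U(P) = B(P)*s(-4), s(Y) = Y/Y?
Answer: -1435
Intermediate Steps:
s(Y) = 1
B(l) = 1
R = 2/3 (R = 2*(1/3) = 2/3 ≈ 0.66667)
U(P) = 3 (U(P) = 4 - 1 = 3)
-41*(-3*(R*(2*(-4)) + U(5)))*5 = -41*(-3*(2*(2*(-4))/3 + 3))*5 = -41*(-3*((2/3)*(-8) + 3))*5 = -41*(-3*(-16/3 + 3))*5 = -41*(-3*(-7/3))*5 = -287*5 = -41*35 = -1435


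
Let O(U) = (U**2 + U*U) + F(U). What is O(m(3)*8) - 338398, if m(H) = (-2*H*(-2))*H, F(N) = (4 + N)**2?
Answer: -87246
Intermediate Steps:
m(H) = 4*H**2 (m(H) = (4*H)*H = 4*H**2)
O(U) = (4 + U)**2 + 2*U**2 (O(U) = (U**2 + U*U) + (4 + U)**2 = (U**2 + U**2) + (4 + U)**2 = 2*U**2 + (4 + U)**2 = (4 + U)**2 + 2*U**2)
O(m(3)*8) - 338398 = ((4 + (4*3**2)*8)**2 + 2*((4*3**2)*8)**2) - 338398 = ((4 + (4*9)*8)**2 + 2*((4*9)*8)**2) - 338398 = ((4 + 36*8)**2 + 2*(36*8)**2) - 338398 = ((4 + 288)**2 + 2*288**2) - 338398 = (292**2 + 2*82944) - 338398 = (85264 + 165888) - 338398 = 251152 - 338398 = -87246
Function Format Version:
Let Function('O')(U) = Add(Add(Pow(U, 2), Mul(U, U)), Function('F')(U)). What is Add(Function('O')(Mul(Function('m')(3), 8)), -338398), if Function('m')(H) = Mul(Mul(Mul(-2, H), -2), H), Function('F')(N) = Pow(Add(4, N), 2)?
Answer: -87246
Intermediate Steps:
Function('m')(H) = Mul(4, Pow(H, 2)) (Function('m')(H) = Mul(Mul(4, H), H) = Mul(4, Pow(H, 2)))
Function('O')(U) = Add(Pow(Add(4, U), 2), Mul(2, Pow(U, 2))) (Function('O')(U) = Add(Add(Pow(U, 2), Mul(U, U)), Pow(Add(4, U), 2)) = Add(Add(Pow(U, 2), Pow(U, 2)), Pow(Add(4, U), 2)) = Add(Mul(2, Pow(U, 2)), Pow(Add(4, U), 2)) = Add(Pow(Add(4, U), 2), Mul(2, Pow(U, 2))))
Add(Function('O')(Mul(Function('m')(3), 8)), -338398) = Add(Add(Pow(Add(4, Mul(Mul(4, Pow(3, 2)), 8)), 2), Mul(2, Pow(Mul(Mul(4, Pow(3, 2)), 8), 2))), -338398) = Add(Add(Pow(Add(4, Mul(Mul(4, 9), 8)), 2), Mul(2, Pow(Mul(Mul(4, 9), 8), 2))), -338398) = Add(Add(Pow(Add(4, Mul(36, 8)), 2), Mul(2, Pow(Mul(36, 8), 2))), -338398) = Add(Add(Pow(Add(4, 288), 2), Mul(2, Pow(288, 2))), -338398) = Add(Add(Pow(292, 2), Mul(2, 82944)), -338398) = Add(Add(85264, 165888), -338398) = Add(251152, -338398) = -87246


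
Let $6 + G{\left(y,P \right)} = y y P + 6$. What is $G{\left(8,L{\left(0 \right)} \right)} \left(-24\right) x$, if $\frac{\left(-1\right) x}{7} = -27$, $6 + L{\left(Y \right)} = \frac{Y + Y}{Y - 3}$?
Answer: $1741824$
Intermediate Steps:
$L{\left(Y \right)} = -6 + \frac{2 Y}{-3 + Y}$ ($L{\left(Y \right)} = -6 + \frac{Y + Y}{Y - 3} = -6 + \frac{2 Y}{-3 + Y}$)
$G{\left(y,P \right)} = P y^{2}$ ($G{\left(y,P \right)} = -6 + \left(y y P + 6\right) = -6 + \left(y^{2} P + 6\right) = -6 + \left(P y^{2} + 6\right) = -6 + \left(6 + P y^{2}\right) = P y^{2}$)
$x = 189$ ($x = \left(-7\right) \left(-27\right) = 189$)
$G{\left(8,L{\left(0 \right)} \right)} \left(-24\right) x = \frac{2 \left(9 - 0\right)}{-3 + 0} \cdot 8^{2} \left(-24\right) 189 = \frac{2 \left(9 + 0\right)}{-3} \cdot 64 \left(-24\right) 189 = 2 \left(- \frac{1}{3}\right) 9 \cdot 64 \left(-24\right) 189 = \left(-6\right) 64 \left(-24\right) 189 = \left(-384\right) \left(-24\right) 189 = 9216 \cdot 189 = 1741824$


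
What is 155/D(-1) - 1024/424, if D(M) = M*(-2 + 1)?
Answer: 8087/53 ≈ 152.58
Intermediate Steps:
D(M) = -M (D(M) = M*(-1) = -M)
155/D(-1) - 1024/424 = 155/((-1*(-1))) - 1024/424 = 155/1 - 1024*1/424 = 155*1 - 128/53 = 155 - 128/53 = 8087/53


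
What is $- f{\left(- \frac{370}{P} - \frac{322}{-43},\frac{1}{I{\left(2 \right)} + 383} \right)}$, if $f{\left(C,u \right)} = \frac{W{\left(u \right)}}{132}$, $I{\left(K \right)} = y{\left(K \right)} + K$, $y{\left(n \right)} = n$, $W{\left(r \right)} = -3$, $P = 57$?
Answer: $\frac{1}{44} \approx 0.022727$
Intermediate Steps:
$I{\left(K \right)} = 2 K$ ($I{\left(K \right)} = K + K = 2 K$)
$f{\left(C,u \right)} = - \frac{1}{44}$ ($f{\left(C,u \right)} = - \frac{3}{132} = \left(-3\right) \frac{1}{132} = - \frac{1}{44}$)
$- f{\left(- \frac{370}{P} - \frac{322}{-43},\frac{1}{I{\left(2 \right)} + 383} \right)} = \left(-1\right) \left(- \frac{1}{44}\right) = \frac{1}{44}$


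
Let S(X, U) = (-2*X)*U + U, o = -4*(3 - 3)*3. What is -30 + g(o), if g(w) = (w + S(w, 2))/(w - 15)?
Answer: -452/15 ≈ -30.133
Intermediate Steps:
o = 0 (o = -4*0*3 = 0*3 = 0)
S(X, U) = U - 2*U*X (S(X, U) = -2*U*X + U = U - 2*U*X)
g(w) = (2 - 3*w)/(-15 + w) (g(w) = (w + 2*(1 - 2*w))/(w - 15) = (w + (2 - 4*w))/(-15 + w) = (2 - 3*w)/(-15 + w))
-30 + g(o) = -30 + (2 - 3*0)/(-15 + 0) = -30 + (2 + 0)/(-15) = -30 - 1/15*2 = -30 - 2/15 = -452/15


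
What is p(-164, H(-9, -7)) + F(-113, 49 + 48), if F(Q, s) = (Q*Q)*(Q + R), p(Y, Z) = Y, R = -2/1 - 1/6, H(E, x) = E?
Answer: -8824363/6 ≈ -1.4707e+6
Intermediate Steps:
R = -13/6 (R = -2*1 - 1*⅙ = -2 - ⅙ = -13/6 ≈ -2.1667)
F(Q, s) = Q²*(-13/6 + Q) (F(Q, s) = (Q*Q)*(Q - 13/6) = Q²*(-13/6 + Q))
p(-164, H(-9, -7)) + F(-113, 49 + 48) = -164 + (-113)²*(-13/6 - 113) = -164 + 12769*(-691/6) = -164 - 8823379/6 = -8824363/6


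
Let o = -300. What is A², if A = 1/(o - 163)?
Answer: 1/214369 ≈ 4.6649e-6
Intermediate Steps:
A = -1/463 (A = 1/(-300 - 163) = 1/(-463) = -1/463 ≈ -0.0021598)
A² = (-1/463)² = 1/214369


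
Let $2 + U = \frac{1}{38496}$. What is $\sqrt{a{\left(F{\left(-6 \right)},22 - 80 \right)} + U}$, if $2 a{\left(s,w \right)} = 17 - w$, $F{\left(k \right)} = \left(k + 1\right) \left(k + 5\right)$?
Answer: $\frac{\sqrt{3288061254}}{9624} \approx 5.9582$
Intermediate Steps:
$F{\left(k \right)} = \left(1 + k\right) \left(5 + k\right)$
$a{\left(s,w \right)} = \frac{17}{2} - \frac{w}{2}$ ($a{\left(s,w \right)} = \frac{17 - w}{2} = \frac{17}{2} - \frac{w}{2}$)
$U = - \frac{76991}{38496}$ ($U = -2 + \frac{1}{38496} = - \frac{76991}{38496} \approx -2.0$)
$\sqrt{a{\left(F{\left(-6 \right)},22 - 80 \right)} + U} = \sqrt{\left(\frac{17}{2} - \frac{22 - 80}{2}\right) - \frac{76991}{38496}} = \sqrt{\left(\frac{17}{2} - -29\right) - \frac{76991}{38496}} = \sqrt{\left(\frac{17}{2} + 29\right) - \frac{76991}{38496}} = \sqrt{\frac{75}{2} - \frac{76991}{38496}} = \sqrt{\frac{1366609}{38496}} = \frac{\sqrt{3288061254}}{9624}$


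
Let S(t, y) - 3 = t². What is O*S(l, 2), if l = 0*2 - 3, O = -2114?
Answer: -25368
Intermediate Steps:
l = -3 (l = 0 - 3 = -3)
S(t, y) = 3 + t²
O*S(l, 2) = -2114*(3 + (-3)²) = -2114*(3 + 9) = -2114*12 = -25368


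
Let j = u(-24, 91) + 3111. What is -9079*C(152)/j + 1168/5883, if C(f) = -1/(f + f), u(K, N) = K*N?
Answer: 127521167/552625488 ≈ 0.23076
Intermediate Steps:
C(f) = -1/(2*f)
j = 927 (j = -24*91 + 3111 = -2184 + 3111 = 927)
-9079*C(152)/j + 1168/5883 = -9079/(927/((-½/152))) + 1168/5883 = -9079/(927/((-½*1/152))) + 1168*(1/5883) = -9079/(927/(-1/304)) + 1168/5883 = -9079/(927*(-304)) + 1168/5883 = -9079/(-281808) + 1168/5883 = -9079*(-1/281808) + 1168/5883 = 9079/281808 + 1168/5883 = 127521167/552625488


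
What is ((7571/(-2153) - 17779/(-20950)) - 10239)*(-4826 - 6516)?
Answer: 2619741207229623/22552675 ≈ 1.1616e+8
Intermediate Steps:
((7571/(-2153) - 17779/(-20950)) - 10239)*(-4826 - 6516) = ((7571*(-1/2153) - 17779*(-1/20950)) - 10239)*(-11342) = ((-7571/2153 + 17779/20950) - 10239)*(-11342) = (-120334263/45105350 - 10239)*(-11342) = -461954012913/45105350*(-11342) = 2619741207229623/22552675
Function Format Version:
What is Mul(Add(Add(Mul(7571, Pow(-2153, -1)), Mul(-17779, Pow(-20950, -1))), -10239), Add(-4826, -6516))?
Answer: Rational(2619741207229623, 22552675) ≈ 1.1616e+8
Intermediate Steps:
Mul(Add(Add(Mul(7571, Pow(-2153, -1)), Mul(-17779, Pow(-20950, -1))), -10239), Add(-4826, -6516)) = Mul(Add(Add(Mul(7571, Rational(-1, 2153)), Mul(-17779, Rational(-1, 20950))), -10239), -11342) = Mul(Add(Add(Rational(-7571, 2153), Rational(17779, 20950)), -10239), -11342) = Mul(Add(Rational(-120334263, 45105350), -10239), -11342) = Mul(Rational(-461954012913, 45105350), -11342) = Rational(2619741207229623, 22552675)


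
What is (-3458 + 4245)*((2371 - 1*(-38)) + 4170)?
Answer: 5177673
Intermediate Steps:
(-3458 + 4245)*((2371 - 1*(-38)) + 4170) = 787*((2371 + 38) + 4170) = 787*(2409 + 4170) = 787*6579 = 5177673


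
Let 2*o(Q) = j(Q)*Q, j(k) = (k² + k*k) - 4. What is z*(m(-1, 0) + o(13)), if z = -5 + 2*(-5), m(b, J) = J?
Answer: -32565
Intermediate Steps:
j(k) = -4 + 2*k² (j(k) = (k² + k²) - 4 = 2*k² - 4 = -4 + 2*k²)
z = -15 (z = -5 - 10 = -15)
o(Q) = Q*(-4 + 2*Q²)/2 (o(Q) = ((-4 + 2*Q²)*Q)/2 = (Q*(-4 + 2*Q²))/2 = Q*(-4 + 2*Q²)/2)
z*(m(-1, 0) + o(13)) = -15*(0 + 13*(-2 + 13²)) = -15*(0 + 13*(-2 + 169)) = -15*(0 + 13*167) = -15*(0 + 2171) = -15*2171 = -32565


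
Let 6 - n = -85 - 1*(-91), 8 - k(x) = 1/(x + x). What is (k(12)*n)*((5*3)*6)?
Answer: 0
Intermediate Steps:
k(x) = 8 - 1/(2*x) (k(x) = 8 - 1/(x + x) = 8 - 1/(2*x))
n = 0 (n = 6 - (-85 - 1*(-91)) = 6 - (-85 + 91) = 6 - 1*6 = 6 - 6 = 0)
(k(12)*n)*((5*3)*6) = ((8 - ½/12)*0)*((5*3)*6) = ((8 - ½*1/12)*0)*(15*6) = ((8 - 1/24)*0)*90 = ((191/24)*0)*90 = 0*90 = 0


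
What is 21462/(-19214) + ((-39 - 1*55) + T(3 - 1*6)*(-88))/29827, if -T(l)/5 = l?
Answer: -47665405/40935427 ≈ -1.1644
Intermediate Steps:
T(l) = -5*l
21462/(-19214) + ((-39 - 1*55) + T(3 - 1*6)*(-88))/29827 = 21462/(-19214) + ((-39 - 1*55) - 5*(3 - 1*6)*(-88))/29827 = 21462*(-1/19214) + ((-39 - 55) - 5*(3 - 6)*(-88))*(1/29827) = -10731/9607 + (-94 - 5*(-3)*(-88))*(1/29827) = -10731/9607 + (-94 + 15*(-88))*(1/29827) = -10731/9607 + (-94 - 1320)*(1/29827) = -10731/9607 - 1414*1/29827 = -10731/9607 - 202/4261 = -47665405/40935427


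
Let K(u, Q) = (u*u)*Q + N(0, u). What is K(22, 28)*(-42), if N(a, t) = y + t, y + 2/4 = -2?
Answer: -570003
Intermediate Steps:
y = -5/2 (y = -½ - 2 = -5/2 ≈ -2.5000)
N(a, t) = -5/2 + t
K(u, Q) = -5/2 + u + Q*u² (K(u, Q) = (u*u)*Q + (-5/2 + u) = u²*Q + (-5/2 + u) = Q*u² + (-5/2 + u) = -5/2 + u + Q*u²)
K(22, 28)*(-42) = (-5/2 + 22 + 28*22²)*(-42) = (-5/2 + 22 + 28*484)*(-42) = (-5/2 + 22 + 13552)*(-42) = (27143/2)*(-42) = -570003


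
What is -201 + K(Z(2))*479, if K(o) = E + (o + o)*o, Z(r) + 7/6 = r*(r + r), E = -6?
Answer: 749849/18 ≈ 41658.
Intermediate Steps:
Z(r) = -7/6 + 2*r² (Z(r) = -7/6 + r*(r + r) = -7/6 + r*(2*r) = -7/6 + 2*r²)
K(o) = -6 + 2*o² (K(o) = -6 + (o + o)*o = -6 + (2*o)*o = -6 + 2*o²)
-201 + K(Z(2))*479 = -201 + (-6 + 2*(-7/6 + 2*2²)²)*479 = -201 + (-6 + 2*(-7/6 + 2*4)²)*479 = -201 + (-6 + 2*(-7/6 + 8)²)*479 = -201 + (-6 + 2*(41/6)²)*479 = -201 + (-6 + 2*(1681/36))*479 = -201 + (-6 + 1681/18)*479 = -201 + (1573/18)*479 = -201 + 753467/18 = 749849/18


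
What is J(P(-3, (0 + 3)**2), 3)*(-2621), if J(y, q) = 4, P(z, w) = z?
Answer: -10484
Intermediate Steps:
J(P(-3, (0 + 3)**2), 3)*(-2621) = 4*(-2621) = -10484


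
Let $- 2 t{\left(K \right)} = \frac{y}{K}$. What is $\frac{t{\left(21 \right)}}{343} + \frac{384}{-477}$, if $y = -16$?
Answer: $- \frac{306904}{381759} \approx -0.80392$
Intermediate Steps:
$t{\left(K \right)} = \frac{8}{K}$ ($t{\left(K \right)} = - \frac{\left(-16\right) \frac{1}{K}}{2} = \frac{8}{K}$)
$\frac{t{\left(21 \right)}}{343} + \frac{384}{-477} = \frac{8 \cdot \frac{1}{21}}{343} + \frac{384}{-477} = 8 \cdot \frac{1}{21} \cdot \frac{1}{343} + 384 \left(- \frac{1}{477}\right) = \frac{8}{21} \cdot \frac{1}{343} - \frac{128}{159} = \frac{8}{7203} - \frac{128}{159} = - \frac{306904}{381759}$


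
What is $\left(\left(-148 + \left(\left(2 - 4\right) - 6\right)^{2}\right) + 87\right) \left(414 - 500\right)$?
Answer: $-258$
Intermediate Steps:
$\left(\left(-148 + \left(\left(2 - 4\right) - 6\right)^{2}\right) + 87\right) \left(414 - 500\right) = \left(\left(-148 + \left(-2 - 6\right)^{2}\right) + 87\right) \left(-86\right) = \left(\left(-148 + \left(-8\right)^{2}\right) + 87\right) \left(-86\right) = \left(\left(-148 + 64\right) + 87\right) \left(-86\right) = \left(-84 + 87\right) \left(-86\right) = 3 \left(-86\right) = -258$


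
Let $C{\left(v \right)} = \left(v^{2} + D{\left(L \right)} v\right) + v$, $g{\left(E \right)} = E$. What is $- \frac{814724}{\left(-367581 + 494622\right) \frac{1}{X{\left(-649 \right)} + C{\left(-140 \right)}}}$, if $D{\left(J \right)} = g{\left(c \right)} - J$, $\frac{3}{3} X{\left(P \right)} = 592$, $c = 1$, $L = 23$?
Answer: $- \frac{18846195568}{127041} \approx -1.4835 \cdot 10^{5}$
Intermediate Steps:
$X{\left(P \right)} = 592$
$D{\left(J \right)} = 1 - J$
$C{\left(v \right)} = v^{2} - 21 v$ ($C{\left(v \right)} = \left(v^{2} + \left(1 - 23\right) v\right) + v = \left(v^{2} - 22 v\right) + v = v^{2} - 21 v$)
$- \frac{814724}{\left(-367581 + 494622\right) \frac{1}{X{\left(-649 \right)} + C{\left(-140 \right)}}} = - \frac{814724}{\left(-367581 + 494622\right) \frac{1}{592 - 140 \left(-21 - 140\right)}} = - \frac{814724}{127041 \frac{1}{592 - -22540}} = - \frac{814724}{127041 \frac{1}{592 + 22540}} = - \frac{814724}{127041 \cdot \frac{1}{23132}} = - \frac{814724}{\frac{127041}{23132}} = \left(-814724\right) \frac{23132}{127041} = - \frac{18846195568}{127041}$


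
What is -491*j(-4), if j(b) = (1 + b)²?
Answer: -4419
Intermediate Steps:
-491*j(-4) = -491*(1 - 4)² = -491*(-3)² = -491*9 = -4419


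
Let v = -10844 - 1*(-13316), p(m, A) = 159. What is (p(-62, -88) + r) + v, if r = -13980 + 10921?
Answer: -428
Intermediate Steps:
r = -3059
v = 2472 (v = -10844 + 13316 = 2472)
(p(-62, -88) + r) + v = (159 - 3059) + 2472 = -2900 + 2472 = -428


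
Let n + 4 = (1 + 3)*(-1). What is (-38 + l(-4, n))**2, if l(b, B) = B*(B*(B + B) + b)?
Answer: 1060900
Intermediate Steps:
n = -8 (n = -4 + (1 + 3)*(-1) = -4 + 4*(-1) = -4 - 4 = -8)
l(b, B) = B*(b + 2*B**2) (l(b, B) = B*(B*(2*B) + b) = B*(2*B**2 + b) = B*(b + 2*B**2))
(-38 + l(-4, n))**2 = (-38 - 8*(-4 + 2*(-8)**2))**2 = (-38 - 8*(-4 + 2*64))**2 = (-38 - 8*(-4 + 128))**2 = (-38 - 8*124)**2 = (-38 - 992)**2 = (-1030)**2 = 1060900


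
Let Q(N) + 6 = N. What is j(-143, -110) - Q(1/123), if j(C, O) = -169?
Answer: -20050/123 ≈ -163.01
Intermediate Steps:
Q(N) = -6 + N
j(-143, -110) - Q(1/123) = -169 - (-6 + 1/123) = -169 - 1*(-737/123) = -169 + 737/123 = -20050/123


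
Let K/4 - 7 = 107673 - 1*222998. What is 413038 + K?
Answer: -48234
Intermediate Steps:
K = -461272 (K = 28 + 4*(107673 - 1*222998) = 28 + 4*(107673 - 222998) = 28 + 4*(-115325) = 28 - 461300 = -461272)
413038 + K = 413038 - 461272 = -48234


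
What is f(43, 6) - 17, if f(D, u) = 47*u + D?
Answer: 308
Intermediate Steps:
f(D, u) = D + 47*u
f(43, 6) - 17 = (43 + 47*6) - 17 = (43 + 282) - 17 = 325 - 17 = 308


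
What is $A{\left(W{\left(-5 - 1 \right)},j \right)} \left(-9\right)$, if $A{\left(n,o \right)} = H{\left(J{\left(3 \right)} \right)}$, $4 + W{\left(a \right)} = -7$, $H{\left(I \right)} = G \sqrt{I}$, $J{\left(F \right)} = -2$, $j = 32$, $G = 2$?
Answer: $- 18 i \sqrt{2} \approx - 25.456 i$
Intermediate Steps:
$H{\left(I \right)} = 2 \sqrt{I}$
$W{\left(a \right)} = -11$ ($W{\left(a \right)} = -4 - 7 = -11$)
$A{\left(n,o \right)} = 2 i \sqrt{2}$ ($A{\left(n,o \right)} = 2 \sqrt{-2} = 2 i \sqrt{2}$)
$A{\left(W{\left(-5 - 1 \right)},j \right)} \left(-9\right) = 2 i \sqrt{2} \left(-9\right) = - 18 i \sqrt{2}$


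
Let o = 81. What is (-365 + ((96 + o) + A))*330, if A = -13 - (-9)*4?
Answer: -54450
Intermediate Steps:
A = 23 (A = -13 - 1*(-36) = -13 + 36 = 23)
(-365 + ((96 + o) + A))*330 = (-365 + ((96 + 81) + 23))*330 = (-365 + (177 + 23))*330 = (-365 + 200)*330 = -165*330 = -54450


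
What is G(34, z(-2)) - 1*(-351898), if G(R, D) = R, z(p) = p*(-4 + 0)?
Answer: 351932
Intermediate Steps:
z(p) = -4*p (z(p) = p*(-4) = -4*p)
G(34, z(-2)) - 1*(-351898) = 34 - 1*(-351898) = 34 + 351898 = 351932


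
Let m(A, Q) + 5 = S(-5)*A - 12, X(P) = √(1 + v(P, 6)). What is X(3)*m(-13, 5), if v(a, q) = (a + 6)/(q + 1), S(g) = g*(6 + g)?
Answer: 192*√7/7 ≈ 72.569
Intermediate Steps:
v(a, q) = (6 + a)/(1 + q)
X(P) = √(13/7 + P/7) (X(P) = √(1 + (6 + P)/(1 + 6)) = √(1 + (6 + P)/7) = √(1 + (6/7 + P/7)) = √(13/7 + P/7))
m(A, Q) = -17 - 5*A (m(A, Q) = -5 + ((-5*(6 - 5))*A - 12) = -5 + ((-5*1)*A - 12) = -5 + (-5*A - 12) = -5 + (-12 - 5*A) = -17 - 5*A)
X(3)*m(-13, 5) = (√(91 + 7*3)/7)*(-17 - 5*(-13)) = (√(91 + 21)/7)*(-17 + 65) = (√112/7)*48 = ((4*√7)/7)*48 = (4*√7/7)*48 = 192*√7/7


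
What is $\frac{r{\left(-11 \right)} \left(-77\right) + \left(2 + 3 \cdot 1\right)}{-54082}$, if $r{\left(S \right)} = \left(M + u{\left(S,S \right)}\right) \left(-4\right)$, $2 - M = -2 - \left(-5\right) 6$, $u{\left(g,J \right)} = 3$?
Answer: $\frac{7079}{54082} \approx 0.13089$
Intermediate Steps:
$M = -26$ ($M = 2 - \left(-2 - \left(-5\right) 6\right) = 2 - \left(-2 - -30\right) = 2 - \left(-2 + 30\right) = 2 - 28 = -26$)
$r{\left(S \right)} = 92$ ($r{\left(S \right)} = \left(-26 + 3\right) \left(-4\right) = \left(-23\right) \left(-4\right) = 92$)
$\frac{r{\left(-11 \right)} \left(-77\right) + \left(2 + 3 \cdot 1\right)}{-54082} = \frac{92 \left(-77\right) + \left(2 + 3 \cdot 1\right)}{-54082} = \left(-7084 + \left(2 + 3\right)\right) \left(- \frac{1}{54082}\right) = \left(-7084 + 5\right) \left(- \frac{1}{54082}\right) = \left(-7079\right) \left(- \frac{1}{54082}\right) = \frac{7079}{54082}$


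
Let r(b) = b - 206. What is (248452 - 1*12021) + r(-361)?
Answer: 235864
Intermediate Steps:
r(b) = -206 + b
(248452 - 1*12021) + r(-361) = (248452 - 1*12021) + (-206 - 361) = (248452 - 12021) - 567 = 236431 - 567 = 235864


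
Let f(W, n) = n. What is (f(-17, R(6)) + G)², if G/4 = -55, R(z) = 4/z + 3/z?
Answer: 1723969/36 ≈ 47888.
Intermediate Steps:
R(z) = 7/z
G = -220 (G = 4*(-55) = -220)
(f(-17, R(6)) + G)² = (7/6 - 220)² = (-1313/6)² = 1723969/36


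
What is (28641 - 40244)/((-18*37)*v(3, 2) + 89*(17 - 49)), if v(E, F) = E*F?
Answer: 11603/6844 ≈ 1.6954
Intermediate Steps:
(28641 - 40244)/((-18*37)*v(3, 2) + 89*(17 - 49)) = (28641 - 40244)/((-18*37)*(3*2) + 89*(17 - 49)) = -11603/(-666*6 + 89*(-32)) = -11603/(-3996 - 2848) = -11603/(-6844) = -11603*(-1/6844) = 11603/6844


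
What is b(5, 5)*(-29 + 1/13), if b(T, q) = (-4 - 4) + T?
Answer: 1128/13 ≈ 86.769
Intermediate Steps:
b(T, q) = -8 + T
b(5, 5)*(-29 + 1/13) = (-8 + 5)*(-29 + 1/13) = -3*(-29 + 1/13) = -3*(-376/13) = 1128/13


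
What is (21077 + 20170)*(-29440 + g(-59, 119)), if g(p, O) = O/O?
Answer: -1214270433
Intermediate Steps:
g(p, O) = 1
(21077 + 20170)*(-29440 + g(-59, 119)) = (21077 + 20170)*(-29440 + 1) = 41247*(-29439) = -1214270433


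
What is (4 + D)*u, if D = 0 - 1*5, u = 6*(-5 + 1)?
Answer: 24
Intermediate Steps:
u = -24 (u = 6*(-4) = -24)
D = -5 (D = 0 - 5 = -5)
(4 + D)*u = (4 - 5)*(-24) = -1*(-24) = 24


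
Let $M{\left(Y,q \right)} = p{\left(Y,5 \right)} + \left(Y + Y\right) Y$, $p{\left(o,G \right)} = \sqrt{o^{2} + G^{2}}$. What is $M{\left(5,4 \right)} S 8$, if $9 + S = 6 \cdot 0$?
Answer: $-3600 - 360 \sqrt{2} \approx -4109.1$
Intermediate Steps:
$p{\left(o,G \right)} = \sqrt{G^{2} + o^{2}}$
$M{\left(Y,q \right)} = \sqrt{25 + Y^{2}} + 2 Y^{2}$ ($M{\left(Y,q \right)} = \sqrt{5^{2} + Y^{2}} + \left(Y + Y\right) Y = \sqrt{25 + Y^{2}} + 2 Y Y = \sqrt{25 + Y^{2}} + 2 Y^{2}$)
$S = -9$ ($S = -9 + 6 \cdot 0 = -9 + 0 = -9$)
$M{\left(5,4 \right)} S 8 = \left(\sqrt{25 + 5^{2}} + 2 \cdot 5^{2}\right) \left(-9\right) 8 = \left(\sqrt{25 + 25} + 2 \cdot 25\right) \left(-9\right) 8 = \left(\sqrt{50} + 50\right) \left(-9\right) 8 = \left(5 \sqrt{2} + 50\right) \left(-9\right) 8 = \left(50 + 5 \sqrt{2}\right) \left(-9\right) 8 = \left(-450 - 45 \sqrt{2}\right) 8 = -3600 - 360 \sqrt{2}$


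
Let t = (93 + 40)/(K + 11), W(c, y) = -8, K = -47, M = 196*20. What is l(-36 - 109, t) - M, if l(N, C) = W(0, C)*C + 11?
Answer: -34915/9 ≈ -3879.4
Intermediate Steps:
M = 3920
t = -133/36 (t = (93 + 40)/(-47 + 11) = 133/(-36) = 133*(-1/36) = -133/36 ≈ -3.6944)
l(N, C) = 11 - 8*C (l(N, C) = -8*C + 11 = 11 - 8*C)
l(-36 - 109, t) - M = (11 - 8*(-133/36)) - 1*3920 = (11 + 266/9) - 3920 = 365/9 - 3920 = -34915/9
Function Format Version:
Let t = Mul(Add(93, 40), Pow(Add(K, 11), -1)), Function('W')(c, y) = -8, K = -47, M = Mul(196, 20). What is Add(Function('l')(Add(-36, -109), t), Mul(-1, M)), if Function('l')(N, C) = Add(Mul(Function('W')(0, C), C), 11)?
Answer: Rational(-34915, 9) ≈ -3879.4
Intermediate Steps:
M = 3920
t = Rational(-133, 36) (t = Mul(Add(93, 40), Pow(Add(-47, 11), -1)) = Mul(133, Pow(-36, -1)) = Mul(133, Rational(-1, 36)) = Rational(-133, 36) ≈ -3.6944)
Function('l')(N, C) = Add(11, Mul(-8, C)) (Function('l')(N, C) = Add(Mul(-8, C), 11) = Add(11, Mul(-8, C)))
Add(Function('l')(Add(-36, -109), t), Mul(-1, M)) = Add(Add(11, Mul(-8, Rational(-133, 36))), Mul(-1, 3920)) = Add(Add(11, Rational(266, 9)), -3920) = Add(Rational(365, 9), -3920) = Rational(-34915, 9)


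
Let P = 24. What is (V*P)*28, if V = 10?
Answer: 6720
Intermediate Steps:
(V*P)*28 = (10*24)*28 = 240*28 = 6720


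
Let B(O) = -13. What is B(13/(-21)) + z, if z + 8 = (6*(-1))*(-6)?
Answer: 15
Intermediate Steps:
z = 28 (z = -8 + (6*(-1))*(-6) = -8 - 6*(-6) = -8 + 36 = 28)
B(13/(-21)) + z = -13 + 28 = 15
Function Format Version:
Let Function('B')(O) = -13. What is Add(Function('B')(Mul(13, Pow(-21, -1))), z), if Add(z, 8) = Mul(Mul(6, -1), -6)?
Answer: 15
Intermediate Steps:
z = 28 (z = Add(-8, Mul(Mul(6, -1), -6)) = Add(-8, Mul(-6, -6)) = Add(-8, 36) = 28)
Add(Function('B')(Mul(13, Pow(-21, -1))), z) = Add(-13, 28) = 15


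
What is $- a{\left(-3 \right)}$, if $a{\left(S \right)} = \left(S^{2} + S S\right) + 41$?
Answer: $-59$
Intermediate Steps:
$a{\left(S \right)} = 41 + 2 S^{2}$ ($a{\left(S \right)} = \left(S^{2} + S^{2}\right) + 41 = 2 S^{2} + 41 = 41 + 2 S^{2}$)
$- a{\left(-3 \right)} = - (41 + 2 \left(-3\right)^{2}) = - (41 + 2 \cdot 9) = - (41 + 18) = \left(-1\right) 59 = -59$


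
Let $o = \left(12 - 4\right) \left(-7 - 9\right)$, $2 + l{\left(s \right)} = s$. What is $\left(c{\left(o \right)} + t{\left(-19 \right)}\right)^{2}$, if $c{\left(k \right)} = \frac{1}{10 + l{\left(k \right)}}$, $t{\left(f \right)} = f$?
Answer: $\frac{5202961}{14400} \approx 361.32$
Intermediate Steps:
$l{\left(s \right)} = -2 + s$
$o = -128$ ($o = 8 \left(-16\right) = -128$)
$c{\left(k \right)} = \frac{1}{8 + k}$ ($c{\left(k \right)} = \frac{1}{10 + \left(-2 + k\right)} = \frac{1}{8 + k}$)
$\left(c{\left(o \right)} + t{\left(-19 \right)}\right)^{2} = \left(\frac{1}{8 - 128} - 19\right)^{2} = \left(\frac{1}{-120} - 19\right)^{2} = \left(- \frac{1}{120} - 19\right)^{2} = \left(- \frac{2281}{120}\right)^{2} = \frac{5202961}{14400}$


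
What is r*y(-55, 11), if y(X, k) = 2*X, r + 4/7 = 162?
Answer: -124300/7 ≈ -17757.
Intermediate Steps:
r = 1130/7 (r = -4/7 + 162 = 1130/7 ≈ 161.43)
r*y(-55, 11) = 1130*(2*(-55))/7 = (1130/7)*(-110) = -124300/7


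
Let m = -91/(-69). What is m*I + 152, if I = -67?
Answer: 4391/69 ≈ 63.638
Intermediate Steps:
m = 91/69 (m = -91*(-1/69) = 91/69 ≈ 1.3188)
m*I + 152 = (91/69)*(-67) + 152 = -6097/69 + 152 = 4391/69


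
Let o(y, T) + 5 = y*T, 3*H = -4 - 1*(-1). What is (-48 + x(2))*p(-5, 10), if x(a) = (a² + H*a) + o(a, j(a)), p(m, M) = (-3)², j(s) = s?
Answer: -423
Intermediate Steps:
H = -1 (H = (-4 - 1*(-1))/3 = (-4 + 1)/3 = (⅓)*(-3) = -1)
o(y, T) = -5 + T*y (o(y, T) = -5 + y*T = -5 + T*y)
p(m, M) = 9
x(a) = -5 - a + 2*a² (x(a) = (a² - a) + (-5 + a*a) = (a² - a) + (-5 + a²) = -5 - a + 2*a²)
(-48 + x(2))*p(-5, 10) = (-48 + (-5 - 1*2 + 2*2²))*9 = (-48 + (-5 - 2 + 2*4))*9 = (-48 + (-5 - 2 + 8))*9 = (-48 + 1)*9 = -47*9 = -423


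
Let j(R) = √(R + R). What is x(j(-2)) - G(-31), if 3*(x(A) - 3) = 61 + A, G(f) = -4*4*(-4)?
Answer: -122/3 + 2*I/3 ≈ -40.667 + 0.66667*I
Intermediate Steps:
j(R) = √2*√R (j(R) = √(2*R) = √2*√R)
G(f) = 64 (G(f) = -16*(-4) = 64)
x(A) = 70/3 + A/3 (x(A) = 3 + (61 + A)/3 = 3 + (61/3 + A/3) = 70/3 + A/3)
x(j(-2)) - G(-31) = (70/3 + (√2*√(-2))/3) - 1*64 = (70/3 + (√2*(I*√2))/3) - 64 = (70/3 + (2*I)/3) - 64 = (70/3 + 2*I/3) - 64 = -122/3 + 2*I/3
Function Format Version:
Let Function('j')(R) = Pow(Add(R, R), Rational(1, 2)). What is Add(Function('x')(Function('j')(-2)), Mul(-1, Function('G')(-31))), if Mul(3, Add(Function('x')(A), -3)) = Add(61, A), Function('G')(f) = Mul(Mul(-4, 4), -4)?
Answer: Add(Rational(-122, 3), Mul(Rational(2, 3), I)) ≈ Add(-40.667, Mul(0.66667, I))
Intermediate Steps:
Function('j')(R) = Mul(Pow(2, Rational(1, 2)), Pow(R, Rational(1, 2))) (Function('j')(R) = Pow(Mul(2, R), Rational(1, 2)) = Mul(Pow(2, Rational(1, 2)), Pow(R, Rational(1, 2))))
Function('G')(f) = 64 (Function('G')(f) = Mul(-16, -4) = 64)
Function('x')(A) = Add(Rational(70, 3), Mul(Rational(1, 3), A)) (Function('x')(A) = Add(3, Mul(Rational(1, 3), Add(61, A))) = Add(3, Add(Rational(61, 3), Mul(Rational(1, 3), A))) = Add(Rational(70, 3), Mul(Rational(1, 3), A)))
Add(Function('x')(Function('j')(-2)), Mul(-1, Function('G')(-31))) = Add(Add(Rational(70, 3), Mul(Rational(1, 3), Mul(Pow(2, Rational(1, 2)), Pow(-2, Rational(1, 2))))), Mul(-1, 64)) = Add(Add(Rational(70, 3), Mul(Rational(1, 3), Mul(Pow(2, Rational(1, 2)), Mul(I, Pow(2, Rational(1, 2)))))), -64) = Add(Add(Rational(70, 3), Mul(Rational(1, 3), Mul(2, I))), -64) = Add(Add(Rational(70, 3), Mul(Rational(2, 3), I)), -64) = Add(Rational(-122, 3), Mul(Rational(2, 3), I))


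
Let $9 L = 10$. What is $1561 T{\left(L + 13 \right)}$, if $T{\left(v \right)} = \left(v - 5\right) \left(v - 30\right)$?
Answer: $- \frac{18304286}{81} \approx -2.2598 \cdot 10^{5}$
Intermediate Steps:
$L = \frac{10}{9}$ ($L = \frac{1}{9} \cdot 10 = \frac{10}{9} \approx 1.1111$)
$T{\left(v \right)} = \left(-30 + v\right) \left(-5 + v\right)$ ($T{\left(v \right)} = \left(-5 + v\right) \left(-30 + v\right) = \left(-30 + v\right) \left(-5 + v\right)$)
$1561 T{\left(L + 13 \right)} = 1561 \left(150 + \left(\frac{10}{9} + 13\right)^{2} - 35 \left(\frac{10}{9} + 13\right)\right) = 1561 \left(150 + \left(\frac{127}{9}\right)^{2} - \frac{4445}{9}\right) = 1561 \left(150 + \frac{16129}{81} - \frac{4445}{9}\right) = 1561 \left(- \frac{11726}{81}\right) = - \frac{18304286}{81}$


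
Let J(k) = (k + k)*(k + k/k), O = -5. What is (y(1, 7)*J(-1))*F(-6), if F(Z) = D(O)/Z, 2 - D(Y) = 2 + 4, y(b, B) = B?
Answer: 0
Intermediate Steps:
D(Y) = -4 (D(Y) = 2 - (2 + 4) = 2 - 1*6 = 2 - 6 = -4)
F(Z) = -4/Z
J(k) = 2*k*(1 + k) (J(k) = (2*k)*(k + 1) = (2*k)*(1 + k) = 2*k*(1 + k))
(y(1, 7)*J(-1))*F(-6) = (7*(2*(-1)*(1 - 1)))*(-4/(-6)) = (7*(2*(-1)*0))*(-4*(-⅙)) = (7*0)*(⅔) = 0*(⅔) = 0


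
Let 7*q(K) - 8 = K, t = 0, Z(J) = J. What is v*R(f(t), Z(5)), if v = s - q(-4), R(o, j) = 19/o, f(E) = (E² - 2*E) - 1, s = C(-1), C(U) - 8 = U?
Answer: -855/7 ≈ -122.14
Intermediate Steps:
C(U) = 8 + U
q(K) = 8/7 + K/7
s = 7 (s = 8 - 1 = 7)
f(E) = -1 + E² - 2*E
v = 45/7 (v = 7 - (8/7 + (⅐)*(-4)) = 7 - (8/7 - 4/7) = 7 - 1*4/7 = 7 - 4/7 = 45/7 ≈ 6.4286)
v*R(f(t), Z(5)) = 45*(19/(-1 + 0² - 2*0))/7 = 45*(19/(-1 + 0 + 0))/7 = 45*(19/(-1))/7 = 45*(19*(-1))/7 = (45/7)*(-19) = -855/7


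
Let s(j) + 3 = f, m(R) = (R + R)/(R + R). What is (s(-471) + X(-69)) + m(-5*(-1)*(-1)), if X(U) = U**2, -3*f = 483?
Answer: 4598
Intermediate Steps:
f = -161 (f = -1/3*483 = -161)
m(R) = 1 (m(R) = (2*R)/((2*R)) = (2*R)*(1/(2*R)) = 1)
s(j) = -164 (s(j) = -3 - 161 = -164)
(s(-471) + X(-69)) + m(-5*(-1)*(-1)) = (-164 + (-69)**2) + 1 = (-164 + 4761) + 1 = 4597 + 1 = 4598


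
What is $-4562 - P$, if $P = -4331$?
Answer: $-231$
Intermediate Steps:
$-4562 - P = -4562 - -4331 = -4562 + 4331 = -231$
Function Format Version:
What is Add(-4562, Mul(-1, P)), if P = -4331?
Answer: -231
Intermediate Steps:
Add(-4562, Mul(-1, P)) = Add(-4562, Mul(-1, -4331)) = Add(-4562, 4331) = -231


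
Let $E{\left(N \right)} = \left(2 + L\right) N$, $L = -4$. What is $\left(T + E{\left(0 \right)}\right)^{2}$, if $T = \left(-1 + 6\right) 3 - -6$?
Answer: $441$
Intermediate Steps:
$E{\left(N \right)} = - 2 N$ ($E{\left(N \right)} = \left(2 - 4\right) N = - 2 N$)
$T = 21$ ($T = 5 \cdot 3 + 6 = 15 + 6 = 21$)
$\left(T + E{\left(0 \right)}\right)^{2} = \left(21 - 0\right)^{2} = \left(21 + 0\right)^{2} = 21^{2} = 441$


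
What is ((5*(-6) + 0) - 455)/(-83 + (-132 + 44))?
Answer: 485/171 ≈ 2.8363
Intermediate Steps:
((5*(-6) + 0) - 455)/(-83 + (-132 + 44)) = ((-30 + 0) - 455)/(-83 - 88) = (-30 - 455)/(-171) = -485*(-1/171) = 485/171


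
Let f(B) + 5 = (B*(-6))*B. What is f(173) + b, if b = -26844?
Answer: -206423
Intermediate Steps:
f(B) = -5 - 6*B² (f(B) = -5 + (B*(-6))*B = -5 + (-6*B)*B = -5 - 6*B²)
f(173) + b = (-5 - 6*173²) - 26844 = (-5 - 6*29929) - 26844 = (-5 - 179574) - 26844 = -179579 - 26844 = -206423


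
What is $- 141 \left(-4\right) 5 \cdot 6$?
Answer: $16920$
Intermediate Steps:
$- 141 \left(-4\right) 5 \cdot 6 = - 141 \left(\left(-20\right) 6\right) = \left(-141\right) \left(-120\right) = 16920$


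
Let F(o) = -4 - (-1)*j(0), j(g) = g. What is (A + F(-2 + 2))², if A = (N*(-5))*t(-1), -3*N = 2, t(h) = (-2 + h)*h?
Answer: 36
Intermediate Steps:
F(o) = -4 (F(o) = -4 - (-1)*0 = -4 - 1*0 = -4 + 0 = -4)
t(h) = h*(-2 + h)
N = -⅔ (N = -⅓*2 = -⅔ ≈ -0.66667)
A = 10 (A = (-⅔*(-5))*(-(-2 - 1)) = 10*(-1*(-3))/3 = (10/3)*3 = 10)
(A + F(-2 + 2))² = (10 - 4)² = 6² = 36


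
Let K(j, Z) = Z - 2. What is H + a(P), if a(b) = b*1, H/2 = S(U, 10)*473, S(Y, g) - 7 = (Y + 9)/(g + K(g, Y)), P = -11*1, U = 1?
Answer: 68959/9 ≈ 7662.1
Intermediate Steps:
K(j, Z) = -2 + Z
P = -11
S(Y, g) = 7 + (9 + Y)/(-2 + Y + g) (S(Y, g) = 7 + (Y + 9)/(g + (-2 + Y)) = 7 + (9 + Y)/(-2 + Y + g))
H = 69058/9 (H = 2*(((-5 + 7*10 + 8*1)/(-2 + 1 + 10))*473) = 2*(((-5 + 70 + 8)/9)*473) = 2*(((1/9)*73)*473) = 2*((73/9)*473) = 2*(34529/9) = 69058/9 ≈ 7673.1)
a(b) = b
H + a(P) = 69058/9 - 11 = 68959/9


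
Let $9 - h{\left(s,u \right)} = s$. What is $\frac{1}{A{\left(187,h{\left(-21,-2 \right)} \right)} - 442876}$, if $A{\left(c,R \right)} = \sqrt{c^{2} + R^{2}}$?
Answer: $- \frac{442876}{196139115507} - \frac{\sqrt{35869}}{196139115507} \approx -2.2589 \cdot 10^{-6}$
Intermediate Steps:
$h{\left(s,u \right)} = 9 - s$
$A{\left(c,R \right)} = \sqrt{R^{2} + c^{2}}$
$\frac{1}{A{\left(187,h{\left(-21,-2 \right)} \right)} - 442876} = \frac{1}{\sqrt{\left(9 - -21\right)^{2} + 187^{2}} - 442876} = \frac{1}{\sqrt{\left(9 + 21\right)^{2} + 34969} - 442876} = \frac{1}{\sqrt{30^{2} + 34969} - 442876} = \frac{1}{\sqrt{900 + 34969} - 442876} = \frac{1}{\sqrt{35869} - 442876} = \frac{1}{-442876 + \sqrt{35869}}$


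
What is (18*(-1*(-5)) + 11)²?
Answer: 10201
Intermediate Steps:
(18*(-1*(-5)) + 11)² = (18*5 + 11)² = (90 + 11)² = 101² = 10201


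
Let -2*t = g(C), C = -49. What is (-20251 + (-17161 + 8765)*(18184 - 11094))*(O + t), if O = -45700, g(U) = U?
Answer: 5439759390741/2 ≈ 2.7199e+12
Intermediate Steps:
t = 49/2 (t = -½*(-49) = 49/2 ≈ 24.500)
(-20251 + (-17161 + 8765)*(18184 - 11094))*(O + t) = (-20251 + (-17161 + 8765)*(18184 - 11094))*(-45700 + 49/2) = (-20251 - 8396*7090)*(-91351/2) = (-20251 - 59527640)*(-91351/2) = -59547891*(-91351/2) = 5439759390741/2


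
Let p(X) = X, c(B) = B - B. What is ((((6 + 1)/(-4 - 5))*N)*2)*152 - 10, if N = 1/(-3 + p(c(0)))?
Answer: 1858/27 ≈ 68.815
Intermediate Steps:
c(B) = 0
N = -1/3 (N = 1/(-3 + 0) = 1/(-3) = -1/3 ≈ -0.33333)
((((6 + 1)/(-4 - 5))*N)*2)*152 - 10 = ((((6 + 1)/(-4 - 5))*(-1/3))*2)*152 - 10 = (((7/(-9))*(-1/3))*2)*152 - 10 = (((7*(-1/9))*(-1/3))*2)*152 - 10 = (-7/9*(-1/3)*2)*152 - 10 = ((7/27)*2)*152 - 10 = (14/27)*152 - 10 = 2128/27 - 10 = 1858/27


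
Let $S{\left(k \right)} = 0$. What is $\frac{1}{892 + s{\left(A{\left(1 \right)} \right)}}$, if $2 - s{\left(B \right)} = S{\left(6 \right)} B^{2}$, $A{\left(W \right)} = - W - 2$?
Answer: $\frac{1}{894} \approx 0.0011186$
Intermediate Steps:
$A{\left(W \right)} = -2 - W$
$s{\left(B \right)} = 2$ ($s{\left(B \right)} = 2 - 0 B^{2} = 2 - 0 = 2 + 0 = 2$)
$\frac{1}{892 + s{\left(A{\left(1 \right)} \right)}} = \frac{1}{892 + 2} = \frac{1}{894}$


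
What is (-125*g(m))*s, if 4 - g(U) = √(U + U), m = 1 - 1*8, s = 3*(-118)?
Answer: 177000 - 44250*I*√14 ≈ 1.77e+5 - 1.6557e+5*I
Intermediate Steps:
s = -354
m = -7 (m = 1 - 8 = -7)
g(U) = 4 - √2*√U (g(U) = 4 - √(U + U) = 4 - √(2*U) = 4 - √2*√U)
(-125*g(m))*s = -125*(4 - √2*√(-7))*(-354) = -125*(4 - √2*I*√7)*(-354) = -125*(4 - I*√14)*(-354) = (-500 + 125*I*√14)*(-354) = 177000 - 44250*I*√14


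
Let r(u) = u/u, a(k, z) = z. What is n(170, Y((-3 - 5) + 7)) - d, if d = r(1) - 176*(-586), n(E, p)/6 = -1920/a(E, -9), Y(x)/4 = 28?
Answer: -101857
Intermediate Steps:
Y(x) = 112 (Y(x) = 4*28 = 112)
r(u) = 1
n(E, p) = 1280 (n(E, p) = 6*(-1920/(-9)) = 6*(-1920*(-1/9)) = 6*(640/3) = 1280)
d = 103137 (d = 1 - 176*(-586) = 1 + 103136 = 103137)
n(170, Y((-3 - 5) + 7)) - d = 1280 - 1*103137 = 1280 - 103137 = -101857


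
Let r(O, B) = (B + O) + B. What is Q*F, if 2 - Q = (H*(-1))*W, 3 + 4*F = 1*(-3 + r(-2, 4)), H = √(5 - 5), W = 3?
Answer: 0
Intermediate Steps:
r(O, B) = O + 2*B
H = 0 (H = √0 = 0)
F = 0 (F = -¾ + (1*(-3 + (-2 + 2*4)))/4 = -¾ + (1*(-3 + (-2 + 8)))/4 = -¾ + (1*(-3 + 6))/4 = -¾ + (1*3)/4 = -¾ + (¼)*3 = -¾ + ¾ = 0)
Q = 2 (Q = 2 - 0*(-1)*3 = 2 - 0*3 = 2 - 1*0 = 2 + 0 = 2)
Q*F = 2*0 = 0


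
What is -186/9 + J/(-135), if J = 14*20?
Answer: -614/27 ≈ -22.741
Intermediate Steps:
J = 280
-186/9 + J/(-135) = -186/9 + 280/(-135) = -186*⅑ + 280*(-1/135) = -62/3 - 56/27 = -614/27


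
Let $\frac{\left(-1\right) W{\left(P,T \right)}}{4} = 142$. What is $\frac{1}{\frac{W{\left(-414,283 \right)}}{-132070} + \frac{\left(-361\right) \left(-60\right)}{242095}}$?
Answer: $\frac{3197348665}{299814616} \approx 10.664$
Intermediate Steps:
$W{\left(P,T \right)} = -568$ ($W{\left(P,T \right)} = \left(-4\right) 142 = -568$)
$\frac{1}{\frac{W{\left(-414,283 \right)}}{-132070} + \frac{\left(-361\right) \left(-60\right)}{242095}} = \frac{1}{- \frac{568}{-132070} + \frac{\left(-361\right) \left(-60\right)}{242095}} = \frac{1}{\left(-568\right) \left(- \frac{1}{132070}\right) + 21660 \cdot \frac{1}{242095}} = \frac{1}{\frac{284}{66035} + \frac{4332}{48419}} = \frac{1}{\frac{299814616}{3197348665}} = \frac{3197348665}{299814616}$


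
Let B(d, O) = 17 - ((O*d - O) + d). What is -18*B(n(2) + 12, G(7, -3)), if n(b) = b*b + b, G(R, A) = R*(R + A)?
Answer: 8586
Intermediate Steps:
G(R, A) = R*(A + R)
n(b) = b + b² (n(b) = b² + b = b + b²)
B(d, O) = 17 + O - d - O*d (B(d, O) = 17 - ((-O + O*d) + d) = 17 - (d - O + O*d) = 17 + (O - d - O*d) = 17 + O - d - O*d)
-18*B(n(2) + 12, G(7, -3)) = -18*(17 + 7*(-3 + 7) - (2*(1 + 2) + 12) - 7*(-3 + 7)*(2*(1 + 2) + 12)) = -18*(17 + 7*4 - (2*3 + 12) - 7*4*(2*3 + 12)) = -18*(17 + 28 - (6 + 12) - 1*28*(6 + 12)) = -18*(17 + 28 - 1*18 - 1*28*18) = -18*(17 + 28 - 18 - 504) = -18*(-477) = 8586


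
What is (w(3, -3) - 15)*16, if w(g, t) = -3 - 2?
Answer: -320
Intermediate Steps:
w(g, t) = -5
(w(3, -3) - 15)*16 = (-5 - 15)*16 = -20*16 = -320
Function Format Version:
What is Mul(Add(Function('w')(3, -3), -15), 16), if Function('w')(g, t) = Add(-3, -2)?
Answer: -320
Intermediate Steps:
Function('w')(g, t) = -5
Mul(Add(Function('w')(3, -3), -15), 16) = Mul(Add(-5, -15), 16) = Mul(-20, 16) = -320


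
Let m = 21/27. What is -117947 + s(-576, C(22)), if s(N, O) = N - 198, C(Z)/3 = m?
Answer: -118721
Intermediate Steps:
m = 7/9 (m = 21*(1/27) = 7/9 ≈ 0.77778)
C(Z) = 7/3 (C(Z) = 3*(7/9) = 7/3)
s(N, O) = -198 + N
-117947 + s(-576, C(22)) = -117947 + (-198 - 576) = -117947 - 774 = -118721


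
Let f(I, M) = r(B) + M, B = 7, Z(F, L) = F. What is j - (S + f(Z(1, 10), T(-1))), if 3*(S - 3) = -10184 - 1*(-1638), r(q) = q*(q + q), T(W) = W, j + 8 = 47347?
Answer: 150263/3 ≈ 50088.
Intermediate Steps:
j = 47339 (j = -8 + 47347 = 47339)
r(q) = 2*q**2 (r(q) = q*(2*q) = 2*q**2)
f(I, M) = 98 + M (f(I, M) = 2*7**2 + M = 2*49 + M = 98 + M)
S = -8537/3 (S = 3 + (-10184 - 1*(-1638))/3 = 3 + (-10184 + 1638)/3 = 3 + (1/3)*(-8546) = 3 - 8546/3 = -8537/3 ≈ -2845.7)
j - (S + f(Z(1, 10), T(-1))) = 47339 - (-8537/3 + (98 - 1)) = 47339 - (-8537/3 + 97) = 47339 - 1*(-8246/3) = 47339 + 8246/3 = 150263/3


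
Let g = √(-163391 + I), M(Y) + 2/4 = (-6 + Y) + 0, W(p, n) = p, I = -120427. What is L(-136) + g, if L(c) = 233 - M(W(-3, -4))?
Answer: 485/2 + I*√283818 ≈ 242.5 + 532.75*I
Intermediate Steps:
M(Y) = -13/2 + Y (M(Y) = -½ + ((-6 + Y) + 0) = -½ + (-6 + Y) = -13/2 + Y)
g = I*√283818 (g = √(-163391 - 120427) = √(-283818) = I*√283818 ≈ 532.75*I)
L(c) = 485/2 (L(c) = 233 - (-13/2 - 3) = 233 - 1*(-19/2) = 233 + 19/2 = 485/2)
L(-136) + g = 485/2 + I*√283818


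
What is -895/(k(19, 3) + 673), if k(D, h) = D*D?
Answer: -895/1034 ≈ -0.86557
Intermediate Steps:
k(D, h) = D²
-895/(k(19, 3) + 673) = -895/(19² + 673) = -895/(361 + 673) = -895/1034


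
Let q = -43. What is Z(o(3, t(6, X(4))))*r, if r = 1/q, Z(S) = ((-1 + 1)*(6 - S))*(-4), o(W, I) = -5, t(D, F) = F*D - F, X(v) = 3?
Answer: 0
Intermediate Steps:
t(D, F) = -F + D*F (t(D, F) = D*F - F = -F + D*F)
Z(S) = 0 (Z(S) = (0*(6 - S))*(-4) = 0*(-4) = 0)
r = -1/43 (r = 1/(-43) = -1/43 ≈ -0.023256)
Z(o(3, t(6, X(4))))*r = 0*(-1/43) = 0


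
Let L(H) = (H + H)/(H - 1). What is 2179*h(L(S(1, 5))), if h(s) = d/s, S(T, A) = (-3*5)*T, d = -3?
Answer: -17432/5 ≈ -3486.4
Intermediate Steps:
S(T, A) = -15*T
L(H) = 2*H/(-1 + H) (L(H) = (2*H)/(-1 + H) = 2*H/(-1 + H))
h(s) = -3/s
2179*h(L(S(1, 5))) = 2179*(-3/(2*(-15*1)/(-1 - 15*1))) = 2179*(-3/(2*(-15)/(-1 - 15))) = 2179*(-3/(2*(-15)/(-16))) = 2179*(-3/(2*(-15)*(-1/16))) = 2179*(-3/15/8) = 2179*(-3*8/15) = 2179*(-8/5) = -17432/5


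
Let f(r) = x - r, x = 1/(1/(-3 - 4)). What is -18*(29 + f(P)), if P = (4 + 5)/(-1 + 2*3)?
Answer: -1818/5 ≈ -363.60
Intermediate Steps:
x = -7 (x = 1/(1/(-7)) = 1/(-⅐) = -7)
P = 9/5 (P = 9/(-1 + 6) = 9/5 ≈ 1.8000)
f(r) = -7 - r
-18*(29 + f(P)) = -18*(29 + (-7 - 1*9/5)) = -18*(29 + (-7 - 9/5)) = -18*(29 - 44/5) = -18*101/5 = -1818/5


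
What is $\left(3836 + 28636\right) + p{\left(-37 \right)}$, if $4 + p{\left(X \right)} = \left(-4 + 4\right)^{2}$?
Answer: $32468$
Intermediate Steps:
$p{\left(X \right)} = -4$ ($p{\left(X \right)} = -4 + \left(-4 + 4\right)^{2} = -4 + 0^{2} = -4 + 0 = -4$)
$\left(3836 + 28636\right) + p{\left(-37 \right)} = \left(3836 + 28636\right) - 4 = 32472 - 4 = 32468$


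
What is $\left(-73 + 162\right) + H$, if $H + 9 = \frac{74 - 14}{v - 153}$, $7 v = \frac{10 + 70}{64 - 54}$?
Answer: $\frac{84620}{1063} \approx 79.605$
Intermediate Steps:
$v = \frac{8}{7}$ ($v = \frac{\left(10 + 70\right) \frac{1}{64 - 54}}{7} = \frac{80 \cdot \frac{1}{10}}{7} = \frac{1}{7} \cdot 8 = \frac{8}{7} \approx 1.1429$)
$H = - \frac{9987}{1063}$ ($H = -9 + \frac{74 - 14}{\frac{8}{7} - 153} = -9 + \frac{60}{- \frac{1063}{7}} = -9 + 60 \left(- \frac{7}{1063}\right) = -9 - \frac{420}{1063} = - \frac{9987}{1063} \approx -9.3951$)
$\left(-73 + 162\right) + H = \left(-73 + 162\right) - \frac{9987}{1063} = 89 - \frac{9987}{1063} = \frac{84620}{1063}$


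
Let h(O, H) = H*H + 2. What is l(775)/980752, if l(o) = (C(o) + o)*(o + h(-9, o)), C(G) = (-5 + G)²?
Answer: 178518666175/490376 ≈ 3.6404e+5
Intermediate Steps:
h(O, H) = 2 + H² (h(O, H) = H² + 2 = 2 + H²)
l(o) = (o + (-5 + o)²)*(2 + o + o²) (l(o) = ((-5 + o)² + o)*(o + (2 + o²)) = (o + (-5 + o)²)*(2 + o + o²))
l(775)/980752 = (50 + 775⁴ - 8*775³ + 7*775 + 18*775²)/980752 = (50 + 360750390625 - 8*465484375 + 5425 + 18*600625)*(1/980752) = (50 + 360750390625 - 3723875000 + 5425 + 10811250)*(1/980752) = 357037332350*(1/980752) = 178518666175/490376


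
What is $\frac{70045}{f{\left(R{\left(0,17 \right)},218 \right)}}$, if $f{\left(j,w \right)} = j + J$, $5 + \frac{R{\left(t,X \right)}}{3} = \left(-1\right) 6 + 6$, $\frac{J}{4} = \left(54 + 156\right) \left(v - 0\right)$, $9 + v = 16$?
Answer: $\frac{14009}{1173} \approx 11.943$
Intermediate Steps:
$v = 7$ ($v = -9 + 16 = 7$)
$J = 5880$ ($J = 4 \left(54 + 156\right) \left(7 - 0\right) = 4 \cdot 210 \left(7 + 0\right) = 4 \cdot 210 \cdot 7 = 4 \cdot 1470 = 5880$)
$R{\left(t,X \right)} = -15$ ($R{\left(t,X \right)} = -15 + 3 \left(\left(-1\right) 6 + 6\right) = -15 + 3 \left(-6 + 6\right) = -15 + 3 \cdot 0 = -15 + 0 = -15$)
$f{\left(j,w \right)} = 5880 + j$ ($f{\left(j,w \right)} = j + 5880 = 5880 + j$)
$\frac{70045}{f{\left(R{\left(0,17 \right)},218 \right)}} = \frac{70045}{5880 - 15} = \frac{70045}{5865} = 70045 \cdot \frac{1}{5865} = \frac{14009}{1173}$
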